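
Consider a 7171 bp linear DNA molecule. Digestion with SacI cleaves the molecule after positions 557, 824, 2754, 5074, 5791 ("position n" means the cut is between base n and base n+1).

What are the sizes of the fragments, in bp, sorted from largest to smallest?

2320, 1930, 1380, 717, 557, 267 bp

Linear molecule, 5 cuts → 6 fragments:
  557 − 0 = 557 bp
  824 − 557 = 267 bp
  2754 − 824 = 1930 bp
  5074 − 2754 = 2320 bp
  5791 − 5074 = 717 bp
  7171 − 5791 = 1380 bp
Sorted largest to smallest: 2320, 1930, 1380, 717, 557, 267 bp.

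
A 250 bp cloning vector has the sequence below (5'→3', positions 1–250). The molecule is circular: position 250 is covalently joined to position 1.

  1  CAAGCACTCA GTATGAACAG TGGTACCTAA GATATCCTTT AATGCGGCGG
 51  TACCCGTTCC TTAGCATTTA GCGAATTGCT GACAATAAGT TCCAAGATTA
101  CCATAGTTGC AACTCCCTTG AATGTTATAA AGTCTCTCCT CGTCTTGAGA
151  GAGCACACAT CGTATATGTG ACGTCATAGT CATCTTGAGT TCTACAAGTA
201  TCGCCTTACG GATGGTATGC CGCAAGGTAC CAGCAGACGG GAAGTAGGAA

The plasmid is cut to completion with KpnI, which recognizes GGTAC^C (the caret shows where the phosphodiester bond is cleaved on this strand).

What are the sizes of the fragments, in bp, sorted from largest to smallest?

KpnI sites (GGTACC) start at positions 22, 49, 226.
KpnI cuts after base 5 of each site (before the last base), so after positions 26, 53, 230.
Circular molecule, 3 cuts → 3 fragments:
  27–53 → 27 bp
  54–230 → 177 bp
  231–250 then 1–26 → 20 + 26 = 46 bp
Sorted largest to smallest: 177, 46, 27 bp.

177, 46, 27 bp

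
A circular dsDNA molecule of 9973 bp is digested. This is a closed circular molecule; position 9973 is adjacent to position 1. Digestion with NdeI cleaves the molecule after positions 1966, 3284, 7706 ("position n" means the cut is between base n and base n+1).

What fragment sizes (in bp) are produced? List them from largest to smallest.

Circular molecule, 3 cuts → 3 fragments:
  3284 − 1966 = 1318 bp
  7706 − 3284 = 4422 bp
  wrap: 9973 − 7706 + 1966 = 4233 bp
Sorted largest to smallest: 4422, 4233, 1318 bp.

4422, 4233, 1318 bp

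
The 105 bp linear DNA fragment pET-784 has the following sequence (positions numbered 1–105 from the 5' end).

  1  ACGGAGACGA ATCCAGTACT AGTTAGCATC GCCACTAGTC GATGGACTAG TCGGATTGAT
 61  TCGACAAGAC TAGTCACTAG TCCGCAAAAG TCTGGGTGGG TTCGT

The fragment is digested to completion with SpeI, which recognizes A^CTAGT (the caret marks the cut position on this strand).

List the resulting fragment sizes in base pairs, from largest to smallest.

29, 23, 18, 16, 12, 7 bp

SpeI sites (ACTAGT) start at positions 18, 34, 46, 69, 76.
SpeI cuts after the first base of each site, so after positions 18, 34, 46, 69, 76.
Linear molecule, 5 cuts → 6 fragments:
  1–18 → 18 bp
  19–34 → 16 bp
  35–46 → 12 bp
  47–69 → 23 bp
  70–76 → 7 bp
  77–105 → 29 bp
Sorted largest to smallest: 29, 23, 18, 16, 12, 7 bp.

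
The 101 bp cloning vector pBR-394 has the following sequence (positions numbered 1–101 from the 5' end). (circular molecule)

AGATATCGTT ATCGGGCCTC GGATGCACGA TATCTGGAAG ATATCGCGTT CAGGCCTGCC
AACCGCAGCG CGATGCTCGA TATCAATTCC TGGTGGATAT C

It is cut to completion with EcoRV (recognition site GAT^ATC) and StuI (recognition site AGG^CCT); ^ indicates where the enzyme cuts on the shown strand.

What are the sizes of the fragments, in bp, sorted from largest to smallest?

27, 27, 17, 12, 11, 7 bp

EcoRV sites (GATATC) start at positions 2, 29, 40, 79, 96.
EcoRV cuts after base 3 of each site, so after positions 4, 31, 42, 81, 98.
The StuI site (AGGCCT) starts at position 52.
StuI cuts after base 3 of each site, so after position 54.
Combined cut positions: 4, 31, 42, 54, 81, 98.
Circular molecule, 6 cuts → 6 fragments:
  5–31 → 27 bp
  32–42 → 11 bp
  43–54 → 12 bp
  55–81 → 27 bp
  82–98 → 17 bp
  99–101 then 1–4 → 3 + 4 = 7 bp
Sorted largest to smallest: 27, 27, 17, 12, 11, 7 bp.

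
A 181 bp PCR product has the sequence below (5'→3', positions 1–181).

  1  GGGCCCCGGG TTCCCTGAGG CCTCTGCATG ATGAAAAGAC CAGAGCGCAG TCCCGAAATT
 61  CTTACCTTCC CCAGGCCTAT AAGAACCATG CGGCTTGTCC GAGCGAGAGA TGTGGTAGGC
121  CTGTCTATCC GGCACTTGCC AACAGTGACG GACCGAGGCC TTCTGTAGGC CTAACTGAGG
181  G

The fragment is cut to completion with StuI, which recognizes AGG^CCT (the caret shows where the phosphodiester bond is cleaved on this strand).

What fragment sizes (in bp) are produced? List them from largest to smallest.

StuI sites (AGGCCT) start at positions 18, 73, 117, 156, 167.
StuI cuts after base 3 of each site, so after positions 20, 75, 119, 158, 169.
Linear molecule, 5 cuts → 6 fragments:
  1–20 → 20 bp
  21–75 → 55 bp
  76–119 → 44 bp
  120–158 → 39 bp
  159–169 → 11 bp
  170–181 → 12 bp
Sorted largest to smallest: 55, 44, 39, 20, 12, 11 bp.

55, 44, 39, 20, 12, 11 bp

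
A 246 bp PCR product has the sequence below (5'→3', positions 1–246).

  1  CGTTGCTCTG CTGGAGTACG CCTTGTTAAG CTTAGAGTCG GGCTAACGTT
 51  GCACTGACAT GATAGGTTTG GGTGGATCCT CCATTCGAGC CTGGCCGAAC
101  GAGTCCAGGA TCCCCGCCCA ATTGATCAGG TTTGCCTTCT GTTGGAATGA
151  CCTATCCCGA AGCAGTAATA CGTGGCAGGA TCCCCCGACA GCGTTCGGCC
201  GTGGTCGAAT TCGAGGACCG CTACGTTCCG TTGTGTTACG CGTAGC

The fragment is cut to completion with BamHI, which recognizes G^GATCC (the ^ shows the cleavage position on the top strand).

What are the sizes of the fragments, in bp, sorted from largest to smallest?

74, 70, 68, 34 bp

BamHI sites (GGATCC) start at positions 74, 108, 178.
BamHI cuts after the first base of each site, so after positions 74, 108, 178.
Linear molecule, 3 cuts → 4 fragments:
  1–74 → 74 bp
  75–108 → 34 bp
  109–178 → 70 bp
  179–246 → 68 bp
Sorted largest to smallest: 74, 70, 68, 34 bp.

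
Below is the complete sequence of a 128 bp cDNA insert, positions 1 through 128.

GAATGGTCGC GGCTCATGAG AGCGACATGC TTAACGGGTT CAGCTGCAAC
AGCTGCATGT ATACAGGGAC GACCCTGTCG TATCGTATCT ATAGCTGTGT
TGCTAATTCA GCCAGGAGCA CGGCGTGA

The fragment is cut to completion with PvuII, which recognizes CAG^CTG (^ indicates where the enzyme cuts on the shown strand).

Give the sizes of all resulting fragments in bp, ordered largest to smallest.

76, 43, 9 bp

PvuII sites (CAGCTG) start at positions 41, 50.
PvuII cuts after base 3 of each site, so after positions 43, 52.
Linear molecule, 2 cuts → 3 fragments:
  1–43 → 43 bp
  44–52 → 9 bp
  53–128 → 76 bp
Sorted largest to smallest: 76, 43, 9 bp.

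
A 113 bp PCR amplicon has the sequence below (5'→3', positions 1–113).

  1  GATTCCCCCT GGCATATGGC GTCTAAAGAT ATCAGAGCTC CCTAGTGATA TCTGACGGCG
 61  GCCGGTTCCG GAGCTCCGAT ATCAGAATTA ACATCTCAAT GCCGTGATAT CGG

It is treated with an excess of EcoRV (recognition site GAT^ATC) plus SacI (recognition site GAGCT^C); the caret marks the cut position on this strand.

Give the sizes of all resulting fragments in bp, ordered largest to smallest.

EcoRV sites (GATATC) start at positions 28, 47, 78, 106.
EcoRV cuts after base 3 of each site, so after positions 30, 49, 80, 108.
SacI sites (GAGCTC) start at positions 35, 71.
SacI cuts after base 5 of each site (before the last base), so after positions 39, 75.
Combined cut positions: 30, 39, 49, 75, 80, 108.
Linear molecule, 6 cuts → 7 fragments:
  1–30 → 30 bp
  31–39 → 9 bp
  40–49 → 10 bp
  50–75 → 26 bp
  76–80 → 5 bp
  81–108 → 28 bp
  109–113 → 5 bp
Sorted largest to smallest: 30, 28, 26, 10, 9, 5, 5 bp.

30, 28, 26, 10, 9, 5, 5 bp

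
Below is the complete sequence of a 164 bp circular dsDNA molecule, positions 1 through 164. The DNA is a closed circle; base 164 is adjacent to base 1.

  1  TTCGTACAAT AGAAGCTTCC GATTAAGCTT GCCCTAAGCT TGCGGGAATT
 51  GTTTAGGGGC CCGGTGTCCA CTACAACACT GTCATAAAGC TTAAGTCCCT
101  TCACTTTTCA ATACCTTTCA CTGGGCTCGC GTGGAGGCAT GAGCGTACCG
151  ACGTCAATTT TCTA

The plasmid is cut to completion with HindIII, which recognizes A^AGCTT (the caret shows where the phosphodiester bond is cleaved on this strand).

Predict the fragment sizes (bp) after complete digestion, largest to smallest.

HindIII sites (AAGCTT) start at positions 13, 25, 36, 87.
HindIII cuts after the first base of each site, so after positions 13, 25, 36, 87.
Circular molecule, 4 cuts → 4 fragments:
  14–25 → 12 bp
  26–36 → 11 bp
  37–87 → 51 bp
  88–164 then 1–13 → 77 + 13 = 90 bp
Sorted largest to smallest: 90, 51, 12, 11 bp.

90, 51, 12, 11 bp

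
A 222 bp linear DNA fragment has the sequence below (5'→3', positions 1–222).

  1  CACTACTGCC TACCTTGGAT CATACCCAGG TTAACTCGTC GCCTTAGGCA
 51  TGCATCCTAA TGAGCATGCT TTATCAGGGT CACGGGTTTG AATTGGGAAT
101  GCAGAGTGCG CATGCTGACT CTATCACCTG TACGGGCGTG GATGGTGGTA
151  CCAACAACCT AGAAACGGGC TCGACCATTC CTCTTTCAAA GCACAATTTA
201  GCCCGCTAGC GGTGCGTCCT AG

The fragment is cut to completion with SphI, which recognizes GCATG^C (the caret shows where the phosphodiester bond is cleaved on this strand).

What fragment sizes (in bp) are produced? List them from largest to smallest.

108, 52, 46, 16 bp

SphI sites (GCATGC) start at positions 48, 64, 110.
SphI cuts after base 5 of each site (before the last base), so after positions 52, 68, 114.
Linear molecule, 3 cuts → 4 fragments:
  1–52 → 52 bp
  53–68 → 16 bp
  69–114 → 46 bp
  115–222 → 108 bp
Sorted largest to smallest: 108, 52, 46, 16 bp.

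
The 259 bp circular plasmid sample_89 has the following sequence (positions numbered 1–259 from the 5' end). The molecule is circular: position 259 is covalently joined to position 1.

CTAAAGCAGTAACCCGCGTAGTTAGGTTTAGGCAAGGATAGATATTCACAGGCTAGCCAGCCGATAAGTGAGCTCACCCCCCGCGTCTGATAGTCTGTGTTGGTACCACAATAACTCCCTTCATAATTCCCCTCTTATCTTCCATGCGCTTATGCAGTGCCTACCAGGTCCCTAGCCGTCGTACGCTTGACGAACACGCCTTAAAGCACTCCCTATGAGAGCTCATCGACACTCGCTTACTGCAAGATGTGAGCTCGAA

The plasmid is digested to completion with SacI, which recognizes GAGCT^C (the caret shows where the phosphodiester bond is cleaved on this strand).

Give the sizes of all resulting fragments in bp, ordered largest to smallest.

149, 78, 32 bp

SacI sites (GAGCTC) start at positions 70, 219, 251.
SacI cuts after base 5 of each site (before the last base), so after positions 74, 223, 255.
Circular molecule, 3 cuts → 3 fragments:
  75–223 → 149 bp
  224–255 → 32 bp
  256–259 then 1–74 → 4 + 74 = 78 bp
Sorted largest to smallest: 149, 78, 32 bp.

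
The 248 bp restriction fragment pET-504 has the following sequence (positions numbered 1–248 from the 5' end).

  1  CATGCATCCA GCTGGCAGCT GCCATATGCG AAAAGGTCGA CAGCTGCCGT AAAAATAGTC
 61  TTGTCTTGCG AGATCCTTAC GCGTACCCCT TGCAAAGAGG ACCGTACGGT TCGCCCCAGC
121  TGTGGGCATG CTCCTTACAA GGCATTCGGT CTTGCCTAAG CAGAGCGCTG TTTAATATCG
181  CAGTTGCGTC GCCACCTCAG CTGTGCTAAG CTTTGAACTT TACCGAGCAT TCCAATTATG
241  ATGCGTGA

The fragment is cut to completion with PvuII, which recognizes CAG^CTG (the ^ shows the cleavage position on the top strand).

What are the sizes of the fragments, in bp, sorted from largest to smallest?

PvuII sites (CAGCTG) start at positions 9, 16, 41, 117, 198.
PvuII cuts after base 3 of each site, so after positions 11, 18, 43, 119, 200.
Linear molecule, 5 cuts → 6 fragments:
  1–11 → 11 bp
  12–18 → 7 bp
  19–43 → 25 bp
  44–119 → 76 bp
  120–200 → 81 bp
  201–248 → 48 bp
Sorted largest to smallest: 81, 76, 48, 25, 11, 7 bp.

81, 76, 48, 25, 11, 7 bp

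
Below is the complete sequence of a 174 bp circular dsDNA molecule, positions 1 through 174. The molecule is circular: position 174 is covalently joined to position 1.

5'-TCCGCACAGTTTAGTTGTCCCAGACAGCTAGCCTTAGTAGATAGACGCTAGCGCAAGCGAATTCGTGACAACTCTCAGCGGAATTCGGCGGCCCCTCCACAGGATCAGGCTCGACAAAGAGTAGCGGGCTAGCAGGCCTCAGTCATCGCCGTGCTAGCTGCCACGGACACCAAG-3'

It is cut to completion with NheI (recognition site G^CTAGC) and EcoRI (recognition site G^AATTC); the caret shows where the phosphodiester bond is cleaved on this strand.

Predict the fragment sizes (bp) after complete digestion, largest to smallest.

48, 47, 25, 22, 20, 12 bp

NheI sites (GCTAGC) start at positions 27, 47, 128, 153.
NheI cuts after the first base of each site, so after positions 27, 47, 128, 153.
EcoRI sites (GAATTC) start at positions 59, 81.
EcoRI cuts after the first base of each site, so after positions 59, 81.
Combined cut positions: 27, 47, 59, 81, 128, 153.
Circular molecule, 6 cuts → 6 fragments:
  28–47 → 20 bp
  48–59 → 12 bp
  60–81 → 22 bp
  82–128 → 47 bp
  129–153 → 25 bp
  154–174 then 1–27 → 21 + 27 = 48 bp
Sorted largest to smallest: 48, 47, 25, 22, 20, 12 bp.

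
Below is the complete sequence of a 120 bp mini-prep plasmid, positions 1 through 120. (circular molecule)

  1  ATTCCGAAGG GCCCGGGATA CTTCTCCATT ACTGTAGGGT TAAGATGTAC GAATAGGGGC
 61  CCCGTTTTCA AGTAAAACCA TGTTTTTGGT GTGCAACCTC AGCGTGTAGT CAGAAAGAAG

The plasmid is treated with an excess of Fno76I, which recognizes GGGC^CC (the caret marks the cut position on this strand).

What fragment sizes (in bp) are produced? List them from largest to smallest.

72, 48 bp

Fno76I sites (GGGCCC) start at positions 9, 57.
Fno76I cuts after base 4 of each site, so after positions 12, 60.
Circular molecule, 2 cuts → 2 fragments:
  13–60 → 48 bp
  61–120 then 1–12 → 60 + 12 = 72 bp
Sorted largest to smallest: 72, 48 bp.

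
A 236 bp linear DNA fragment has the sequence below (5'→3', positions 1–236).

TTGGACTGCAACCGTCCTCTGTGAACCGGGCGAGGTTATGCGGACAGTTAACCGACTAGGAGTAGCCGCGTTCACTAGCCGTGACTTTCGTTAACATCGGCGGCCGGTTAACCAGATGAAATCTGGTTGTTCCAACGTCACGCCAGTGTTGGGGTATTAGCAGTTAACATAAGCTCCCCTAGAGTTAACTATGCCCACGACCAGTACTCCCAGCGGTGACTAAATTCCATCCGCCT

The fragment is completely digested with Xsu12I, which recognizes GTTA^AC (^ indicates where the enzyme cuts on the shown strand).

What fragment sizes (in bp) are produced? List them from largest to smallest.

Xsu12I sites (GTTAAC) start at positions 47, 90, 107, 163, 184.
Xsu12I cuts after base 4 of each site, so after positions 50, 93, 110, 166, 187.
Linear molecule, 5 cuts → 6 fragments:
  1–50 → 50 bp
  51–93 → 43 bp
  94–110 → 17 bp
  111–166 → 56 bp
  167–187 → 21 bp
  188–236 → 49 bp
Sorted largest to smallest: 56, 50, 49, 43, 21, 17 bp.

56, 50, 49, 43, 21, 17 bp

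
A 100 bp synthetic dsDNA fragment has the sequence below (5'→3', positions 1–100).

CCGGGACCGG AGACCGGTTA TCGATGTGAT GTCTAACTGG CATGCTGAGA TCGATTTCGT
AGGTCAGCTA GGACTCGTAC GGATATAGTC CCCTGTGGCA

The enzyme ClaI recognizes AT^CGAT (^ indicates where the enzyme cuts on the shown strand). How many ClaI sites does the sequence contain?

2

ATCGAT occurs starting at positions 20, 50.
ClaI cuts at 2 sites.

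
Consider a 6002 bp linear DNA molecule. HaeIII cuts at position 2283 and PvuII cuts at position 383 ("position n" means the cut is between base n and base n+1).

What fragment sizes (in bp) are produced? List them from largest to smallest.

3719, 1900, 383 bp

Combined cut positions (sorted): 383, 2283.
Linear molecule, 2 cuts → 3 fragments:
  383 − 0 = 383 bp
  2283 − 383 = 1900 bp
  6002 − 2283 = 3719 bp
Sorted largest to smallest: 3719, 1900, 383 bp.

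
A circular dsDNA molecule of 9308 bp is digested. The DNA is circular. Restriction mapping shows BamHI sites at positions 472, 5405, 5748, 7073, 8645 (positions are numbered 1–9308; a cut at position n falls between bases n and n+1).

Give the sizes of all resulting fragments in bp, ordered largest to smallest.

4933, 1572, 1325, 1135, 343 bp

Circular molecule, 5 cuts → 5 fragments:
  5405 − 472 = 4933 bp
  5748 − 5405 = 343 bp
  7073 − 5748 = 1325 bp
  8645 − 7073 = 1572 bp
  wrap: 9308 − 8645 + 472 = 1135 bp
Sorted largest to smallest: 4933, 1572, 1325, 1135, 343 bp.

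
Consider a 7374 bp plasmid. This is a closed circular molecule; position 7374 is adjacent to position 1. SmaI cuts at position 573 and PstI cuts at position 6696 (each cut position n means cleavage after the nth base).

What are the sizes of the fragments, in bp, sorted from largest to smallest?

6123, 1251 bp

Combined cut positions (sorted): 573, 6696.
Circular molecule, 2 cuts → 2 fragments:
  6696 − 573 = 6123 bp
  wrap: 7374 − 6696 + 573 = 1251 bp
Sorted largest to smallest: 6123, 1251 bp.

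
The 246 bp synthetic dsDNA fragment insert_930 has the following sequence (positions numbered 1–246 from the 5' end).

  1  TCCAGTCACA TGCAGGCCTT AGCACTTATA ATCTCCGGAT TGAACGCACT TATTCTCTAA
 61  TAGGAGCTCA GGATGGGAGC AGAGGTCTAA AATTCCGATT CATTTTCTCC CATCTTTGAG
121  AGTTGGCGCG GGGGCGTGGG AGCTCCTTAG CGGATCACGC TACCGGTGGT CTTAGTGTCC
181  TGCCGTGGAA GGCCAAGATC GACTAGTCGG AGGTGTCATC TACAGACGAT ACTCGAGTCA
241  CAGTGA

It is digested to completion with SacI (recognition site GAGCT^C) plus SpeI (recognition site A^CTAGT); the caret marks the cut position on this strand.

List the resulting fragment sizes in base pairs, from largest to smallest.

76, 68, 58, 44 bp

SacI sites (GAGCTC) start at positions 64, 140.
SacI cuts after base 5 of each site (before the last base), so after positions 68, 144.
The SpeI site (ACTAGT) starts at position 202.
SpeI cuts after the first base of each site, so after position 202.
Combined cut positions: 68, 144, 202.
Linear molecule, 3 cuts → 4 fragments:
  1–68 → 68 bp
  69–144 → 76 bp
  145–202 → 58 bp
  203–246 → 44 bp
Sorted largest to smallest: 76, 68, 58, 44 bp.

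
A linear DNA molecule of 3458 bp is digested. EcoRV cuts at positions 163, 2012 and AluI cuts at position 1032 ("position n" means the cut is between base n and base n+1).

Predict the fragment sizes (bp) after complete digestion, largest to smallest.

Combined cut positions (sorted): 163, 1032, 2012.
Linear molecule, 3 cuts → 4 fragments:
  163 − 0 = 163 bp
  1032 − 163 = 869 bp
  2012 − 1032 = 980 bp
  3458 − 2012 = 1446 bp
Sorted largest to smallest: 1446, 980, 869, 163 bp.

1446, 980, 869, 163 bp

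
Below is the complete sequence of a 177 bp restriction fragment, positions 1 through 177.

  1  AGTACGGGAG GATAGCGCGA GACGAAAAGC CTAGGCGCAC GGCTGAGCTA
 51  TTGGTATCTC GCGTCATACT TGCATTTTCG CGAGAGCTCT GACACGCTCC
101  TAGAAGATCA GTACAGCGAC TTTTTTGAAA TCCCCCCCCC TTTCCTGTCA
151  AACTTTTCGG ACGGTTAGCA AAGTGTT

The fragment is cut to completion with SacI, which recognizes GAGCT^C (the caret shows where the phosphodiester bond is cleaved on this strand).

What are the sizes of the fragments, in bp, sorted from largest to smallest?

The SacI site (GAGCTC) starts at position 84.
SacI cuts after base 5 of each site (before the last base), so after position 88.
Linear molecule, 1 cut → 2 fragments:
  1–88 → 88 bp
  89–177 → 89 bp
Sorted largest to smallest: 89, 88 bp.

89, 88 bp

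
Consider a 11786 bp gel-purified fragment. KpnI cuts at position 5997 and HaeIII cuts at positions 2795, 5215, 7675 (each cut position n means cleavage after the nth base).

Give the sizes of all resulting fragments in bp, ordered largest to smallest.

Combined cut positions (sorted): 2795, 5215, 5997, 7675.
Linear molecule, 4 cuts → 5 fragments:
  2795 − 0 = 2795 bp
  5215 − 2795 = 2420 bp
  5997 − 5215 = 782 bp
  7675 − 5997 = 1678 bp
  11786 − 7675 = 4111 bp
Sorted largest to smallest: 4111, 2795, 2420, 1678, 782 bp.

4111, 2795, 2420, 1678, 782 bp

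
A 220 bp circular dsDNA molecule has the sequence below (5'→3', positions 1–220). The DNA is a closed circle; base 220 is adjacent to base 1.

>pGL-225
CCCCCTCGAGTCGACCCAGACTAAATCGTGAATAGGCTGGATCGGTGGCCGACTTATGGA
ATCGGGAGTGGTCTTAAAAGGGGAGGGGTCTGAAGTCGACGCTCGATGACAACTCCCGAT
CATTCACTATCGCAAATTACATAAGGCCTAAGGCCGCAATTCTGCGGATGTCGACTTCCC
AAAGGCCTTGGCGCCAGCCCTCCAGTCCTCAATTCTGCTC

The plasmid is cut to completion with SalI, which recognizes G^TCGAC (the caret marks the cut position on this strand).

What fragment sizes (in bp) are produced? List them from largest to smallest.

85, 75, 60 bp

SalI sites (GTCGAC) start at positions 10, 95, 170.
SalI cuts after the first base of each site, so after positions 10, 95, 170.
Circular molecule, 3 cuts → 3 fragments:
  11–95 → 85 bp
  96–170 → 75 bp
  171–220 then 1–10 → 50 + 10 = 60 bp
Sorted largest to smallest: 85, 75, 60 bp.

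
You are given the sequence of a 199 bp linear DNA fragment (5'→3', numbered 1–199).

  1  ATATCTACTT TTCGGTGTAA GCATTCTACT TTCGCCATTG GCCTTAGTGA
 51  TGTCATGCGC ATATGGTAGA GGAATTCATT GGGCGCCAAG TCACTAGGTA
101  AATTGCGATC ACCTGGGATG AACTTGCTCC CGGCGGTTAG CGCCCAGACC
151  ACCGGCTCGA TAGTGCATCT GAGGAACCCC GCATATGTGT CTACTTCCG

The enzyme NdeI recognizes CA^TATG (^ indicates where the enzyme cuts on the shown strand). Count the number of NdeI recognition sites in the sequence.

CATATG occurs starting at positions 60, 182.
NdeI cuts at 2 sites.

2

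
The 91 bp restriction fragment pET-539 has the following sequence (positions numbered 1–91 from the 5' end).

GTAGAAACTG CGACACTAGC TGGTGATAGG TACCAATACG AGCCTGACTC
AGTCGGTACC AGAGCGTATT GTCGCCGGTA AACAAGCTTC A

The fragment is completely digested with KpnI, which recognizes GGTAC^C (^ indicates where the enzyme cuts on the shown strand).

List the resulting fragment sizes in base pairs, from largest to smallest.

33, 32, 26 bp

KpnI sites (GGTACC) start at positions 29, 55.
KpnI cuts after base 5 of each site (before the last base), so after positions 33, 59.
Linear molecule, 2 cuts → 3 fragments:
  1–33 → 33 bp
  34–59 → 26 bp
  60–91 → 32 bp
Sorted largest to smallest: 33, 32, 26 bp.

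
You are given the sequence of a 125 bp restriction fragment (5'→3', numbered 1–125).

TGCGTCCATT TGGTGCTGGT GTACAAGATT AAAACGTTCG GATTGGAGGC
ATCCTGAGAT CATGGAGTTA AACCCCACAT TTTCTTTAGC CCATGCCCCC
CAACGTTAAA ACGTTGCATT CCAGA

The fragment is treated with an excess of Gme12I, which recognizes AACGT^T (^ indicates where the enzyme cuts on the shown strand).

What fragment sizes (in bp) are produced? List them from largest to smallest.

69, 37, 11, 8 bp

Gme12I sites (AACGTT) start at positions 33, 102, 110.
Gme12I cuts after base 5 of each site (before the last base), so after positions 37, 106, 114.
Linear molecule, 3 cuts → 4 fragments:
  1–37 → 37 bp
  38–106 → 69 bp
  107–114 → 8 bp
  115–125 → 11 bp
Sorted largest to smallest: 69, 37, 11, 8 bp.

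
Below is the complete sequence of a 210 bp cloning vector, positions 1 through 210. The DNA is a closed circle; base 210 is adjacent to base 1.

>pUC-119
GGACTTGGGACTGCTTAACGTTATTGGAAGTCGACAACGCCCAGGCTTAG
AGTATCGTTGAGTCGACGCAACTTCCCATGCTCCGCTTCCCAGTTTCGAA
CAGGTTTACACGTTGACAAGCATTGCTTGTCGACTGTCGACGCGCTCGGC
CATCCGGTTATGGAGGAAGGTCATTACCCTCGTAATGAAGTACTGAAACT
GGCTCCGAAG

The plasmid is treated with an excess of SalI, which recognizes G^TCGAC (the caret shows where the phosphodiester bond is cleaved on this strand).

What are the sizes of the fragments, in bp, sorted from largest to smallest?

104, 67, 32, 7 bp

SalI sites (GTCGAC) start at positions 30, 62, 129, 136.
SalI cuts after the first base of each site, so after positions 30, 62, 129, 136.
Circular molecule, 4 cuts → 4 fragments:
  31–62 → 32 bp
  63–129 → 67 bp
  130–136 → 7 bp
  137–210 then 1–30 → 74 + 30 = 104 bp
Sorted largest to smallest: 104, 67, 32, 7 bp.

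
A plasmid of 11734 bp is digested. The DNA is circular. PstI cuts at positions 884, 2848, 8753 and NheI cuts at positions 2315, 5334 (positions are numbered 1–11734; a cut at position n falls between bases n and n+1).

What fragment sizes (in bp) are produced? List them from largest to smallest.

3865, 3419, 2486, 1431, 533 bp

Combined cut positions (sorted): 884, 2315, 2848, 5334, 8753.
Circular molecule, 5 cuts → 5 fragments:
  2315 − 884 = 1431 bp
  2848 − 2315 = 533 bp
  5334 − 2848 = 2486 bp
  8753 − 5334 = 3419 bp
  wrap: 11734 − 8753 + 884 = 3865 bp
Sorted largest to smallest: 3865, 3419, 2486, 1431, 533 bp.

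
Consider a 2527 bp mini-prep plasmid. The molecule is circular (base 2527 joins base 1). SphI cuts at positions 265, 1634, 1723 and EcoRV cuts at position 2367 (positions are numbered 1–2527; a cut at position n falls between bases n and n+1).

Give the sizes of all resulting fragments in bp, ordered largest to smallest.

1369, 644, 425, 89 bp

Combined cut positions (sorted): 265, 1634, 1723, 2367.
Circular molecule, 4 cuts → 4 fragments:
  1634 − 265 = 1369 bp
  1723 − 1634 = 89 bp
  2367 − 1723 = 644 bp
  wrap: 2527 − 2367 + 265 = 425 bp
Sorted largest to smallest: 1369, 644, 425, 89 bp.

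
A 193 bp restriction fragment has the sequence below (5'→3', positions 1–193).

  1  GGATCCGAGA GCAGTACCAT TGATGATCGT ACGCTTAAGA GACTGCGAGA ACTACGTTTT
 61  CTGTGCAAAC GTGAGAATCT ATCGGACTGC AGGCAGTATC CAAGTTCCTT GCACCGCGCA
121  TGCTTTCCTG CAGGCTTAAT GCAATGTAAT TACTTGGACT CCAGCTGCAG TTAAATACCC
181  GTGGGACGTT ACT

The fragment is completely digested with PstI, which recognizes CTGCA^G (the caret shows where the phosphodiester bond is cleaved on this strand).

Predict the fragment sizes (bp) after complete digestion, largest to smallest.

PstI sites (CTGCAG) start at positions 87, 128, 165.
PstI cuts after base 5 of each site (before the last base), so after positions 91, 132, 169.
Linear molecule, 3 cuts → 4 fragments:
  1–91 → 91 bp
  92–132 → 41 bp
  133–169 → 37 bp
  170–193 → 24 bp
Sorted largest to smallest: 91, 41, 37, 24 bp.

91, 41, 37, 24 bp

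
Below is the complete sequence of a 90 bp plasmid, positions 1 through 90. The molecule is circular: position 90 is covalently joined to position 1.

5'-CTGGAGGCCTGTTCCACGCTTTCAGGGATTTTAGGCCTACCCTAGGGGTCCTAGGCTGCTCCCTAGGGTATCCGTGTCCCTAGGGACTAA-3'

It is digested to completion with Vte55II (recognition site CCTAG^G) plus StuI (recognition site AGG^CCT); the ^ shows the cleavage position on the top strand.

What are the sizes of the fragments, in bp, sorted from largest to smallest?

28, 17, 14, 12, 10, 9 bp

Vte55II sites (CCTAGG) start at positions 41, 50, 62, 79.
Vte55II cuts after base 5 of each site (before the last base), so after positions 45, 54, 66, 83.
StuI sites (AGGCCT) start at positions 5, 33.
StuI cuts after base 3 of each site, so after positions 7, 35.
Combined cut positions: 7, 35, 45, 54, 66, 83.
Circular molecule, 6 cuts → 6 fragments:
  8–35 → 28 bp
  36–45 → 10 bp
  46–54 → 9 bp
  55–66 → 12 bp
  67–83 → 17 bp
  84–90 then 1–7 → 7 + 7 = 14 bp
Sorted largest to smallest: 28, 17, 14, 12, 10, 9 bp.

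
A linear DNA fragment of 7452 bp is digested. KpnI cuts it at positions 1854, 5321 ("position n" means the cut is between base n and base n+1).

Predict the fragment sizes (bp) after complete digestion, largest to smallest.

Linear molecule, 2 cuts → 3 fragments:
  1854 − 0 = 1854 bp
  5321 − 1854 = 3467 bp
  7452 − 5321 = 2131 bp
Sorted largest to smallest: 3467, 2131, 1854 bp.

3467, 2131, 1854 bp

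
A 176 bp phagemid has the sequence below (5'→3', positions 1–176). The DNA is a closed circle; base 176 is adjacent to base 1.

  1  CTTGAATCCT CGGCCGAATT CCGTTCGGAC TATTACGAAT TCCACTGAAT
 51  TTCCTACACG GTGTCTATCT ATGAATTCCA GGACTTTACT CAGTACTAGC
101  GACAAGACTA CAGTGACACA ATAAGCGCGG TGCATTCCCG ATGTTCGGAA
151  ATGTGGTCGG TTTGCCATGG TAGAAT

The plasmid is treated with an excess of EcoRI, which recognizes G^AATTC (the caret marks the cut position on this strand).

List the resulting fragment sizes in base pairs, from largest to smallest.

119, 36, 21 bp

EcoRI sites (GAATTC) start at positions 16, 37, 73.
EcoRI cuts after the first base of each site, so after positions 16, 37, 73.
Circular molecule, 3 cuts → 3 fragments:
  17–37 → 21 bp
  38–73 → 36 bp
  74–176 then 1–16 → 103 + 16 = 119 bp
Sorted largest to smallest: 119, 36, 21 bp.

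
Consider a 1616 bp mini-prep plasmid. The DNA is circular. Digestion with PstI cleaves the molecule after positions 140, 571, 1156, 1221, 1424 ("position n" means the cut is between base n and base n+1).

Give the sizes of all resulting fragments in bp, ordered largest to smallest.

Circular molecule, 5 cuts → 5 fragments:
  571 − 140 = 431 bp
  1156 − 571 = 585 bp
  1221 − 1156 = 65 bp
  1424 − 1221 = 203 bp
  wrap: 1616 − 1424 + 140 = 332 bp
Sorted largest to smallest: 585, 431, 332, 203, 65 bp.

585, 431, 332, 203, 65 bp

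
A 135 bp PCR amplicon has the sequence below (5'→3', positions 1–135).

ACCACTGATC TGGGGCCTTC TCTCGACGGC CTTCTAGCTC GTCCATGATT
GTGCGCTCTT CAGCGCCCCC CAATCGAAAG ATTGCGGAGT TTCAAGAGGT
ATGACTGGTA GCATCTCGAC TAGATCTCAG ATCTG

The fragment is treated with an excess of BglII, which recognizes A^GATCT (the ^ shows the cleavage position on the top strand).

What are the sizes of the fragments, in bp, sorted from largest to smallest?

122, 7, 6 bp

BglII sites (AGATCT) start at positions 122, 129.
BglII cuts after the first base of each site, so after positions 122, 129.
Linear molecule, 2 cuts → 3 fragments:
  1–122 → 122 bp
  123–129 → 7 bp
  130–135 → 6 bp
Sorted largest to smallest: 122, 7, 6 bp.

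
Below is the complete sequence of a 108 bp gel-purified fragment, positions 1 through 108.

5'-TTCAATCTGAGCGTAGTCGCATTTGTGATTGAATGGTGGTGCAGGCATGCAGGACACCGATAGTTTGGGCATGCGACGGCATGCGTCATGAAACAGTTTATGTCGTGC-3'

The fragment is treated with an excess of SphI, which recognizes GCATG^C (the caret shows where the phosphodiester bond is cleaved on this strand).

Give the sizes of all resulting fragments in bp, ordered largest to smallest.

49, 25, 24, 10 bp

SphI sites (GCATGC) start at positions 45, 69, 79.
SphI cuts after base 5 of each site (before the last base), so after positions 49, 73, 83.
Linear molecule, 3 cuts → 4 fragments:
  1–49 → 49 bp
  50–73 → 24 bp
  74–83 → 10 bp
  84–108 → 25 bp
Sorted largest to smallest: 49, 25, 24, 10 bp.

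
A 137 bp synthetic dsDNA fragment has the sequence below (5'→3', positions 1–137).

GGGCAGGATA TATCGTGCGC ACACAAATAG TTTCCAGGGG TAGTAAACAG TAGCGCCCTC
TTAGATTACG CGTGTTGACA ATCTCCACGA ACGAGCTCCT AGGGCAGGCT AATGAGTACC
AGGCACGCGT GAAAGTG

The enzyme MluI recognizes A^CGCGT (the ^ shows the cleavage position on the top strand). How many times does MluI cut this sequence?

ACGCGT occurs starting at positions 68, 125.
MluI cuts at 2 sites.

2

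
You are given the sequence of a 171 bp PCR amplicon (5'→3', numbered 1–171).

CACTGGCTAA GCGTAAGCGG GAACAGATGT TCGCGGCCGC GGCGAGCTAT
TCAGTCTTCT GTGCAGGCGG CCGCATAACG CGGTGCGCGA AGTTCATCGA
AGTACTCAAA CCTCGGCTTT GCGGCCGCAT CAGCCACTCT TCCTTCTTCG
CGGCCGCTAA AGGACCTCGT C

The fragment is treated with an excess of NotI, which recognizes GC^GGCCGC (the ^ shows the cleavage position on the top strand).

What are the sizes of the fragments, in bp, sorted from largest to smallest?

54, 34, 34, 29, 20 bp

NotI sites (GCGGCCGC) start at positions 33, 67, 121, 150.
NotI cuts after base 2 of each site, so after positions 34, 68, 122, 151.
Linear molecule, 4 cuts → 5 fragments:
  1–34 → 34 bp
  35–68 → 34 bp
  69–122 → 54 bp
  123–151 → 29 bp
  152–171 → 20 bp
Sorted largest to smallest: 54, 34, 34, 29, 20 bp.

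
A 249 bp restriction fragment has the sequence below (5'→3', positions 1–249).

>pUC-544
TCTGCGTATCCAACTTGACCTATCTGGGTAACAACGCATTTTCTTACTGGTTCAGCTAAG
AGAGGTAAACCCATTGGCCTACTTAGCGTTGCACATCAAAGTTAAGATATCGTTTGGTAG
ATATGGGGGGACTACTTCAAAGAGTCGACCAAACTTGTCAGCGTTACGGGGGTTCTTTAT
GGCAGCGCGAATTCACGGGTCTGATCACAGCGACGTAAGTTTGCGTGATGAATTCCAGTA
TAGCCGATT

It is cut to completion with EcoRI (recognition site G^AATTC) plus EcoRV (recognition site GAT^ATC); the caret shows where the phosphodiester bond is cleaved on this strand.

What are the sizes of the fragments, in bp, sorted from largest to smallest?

108, 81, 41, 19 bp

EcoRI sites (GAATTC) start at positions 189, 230.
EcoRI cuts after the first base of each site, so after positions 189, 230.
The EcoRV site (GATATC) starts at position 106.
EcoRV cuts after base 3 of each site, so after position 108.
Combined cut positions: 108, 189, 230.
Linear molecule, 3 cuts → 4 fragments:
  1–108 → 108 bp
  109–189 → 81 bp
  190–230 → 41 bp
  231–249 → 19 bp
Sorted largest to smallest: 108, 81, 41, 19 bp.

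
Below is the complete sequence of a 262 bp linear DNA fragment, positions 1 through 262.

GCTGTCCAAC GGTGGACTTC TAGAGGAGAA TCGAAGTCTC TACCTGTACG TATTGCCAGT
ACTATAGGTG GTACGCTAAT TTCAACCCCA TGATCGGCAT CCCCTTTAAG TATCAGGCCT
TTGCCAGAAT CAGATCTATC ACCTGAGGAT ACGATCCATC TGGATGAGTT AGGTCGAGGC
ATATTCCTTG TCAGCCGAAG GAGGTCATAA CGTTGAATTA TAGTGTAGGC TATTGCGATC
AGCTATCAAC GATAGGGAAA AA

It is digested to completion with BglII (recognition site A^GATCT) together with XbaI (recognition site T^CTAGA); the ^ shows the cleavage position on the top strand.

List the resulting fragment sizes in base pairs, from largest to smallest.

130, 113, 19 bp

The BglII site (AGATCT) starts at position 132.
BglII cuts after the first base of each site, so after position 132.
The XbaI site (TCTAGA) starts at position 19.
XbaI cuts after the first base of each site, so after position 19.
Combined cut positions: 19, 132.
Linear molecule, 2 cuts → 3 fragments:
  1–19 → 19 bp
  20–132 → 113 bp
  133–262 → 130 bp
Sorted largest to smallest: 130, 113, 19 bp.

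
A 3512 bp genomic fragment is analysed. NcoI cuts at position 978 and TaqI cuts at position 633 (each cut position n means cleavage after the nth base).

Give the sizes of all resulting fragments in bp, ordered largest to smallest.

Combined cut positions (sorted): 633, 978.
Linear molecule, 2 cuts → 3 fragments:
  633 − 0 = 633 bp
  978 − 633 = 345 bp
  3512 − 978 = 2534 bp
Sorted largest to smallest: 2534, 633, 345 bp.

2534, 633, 345 bp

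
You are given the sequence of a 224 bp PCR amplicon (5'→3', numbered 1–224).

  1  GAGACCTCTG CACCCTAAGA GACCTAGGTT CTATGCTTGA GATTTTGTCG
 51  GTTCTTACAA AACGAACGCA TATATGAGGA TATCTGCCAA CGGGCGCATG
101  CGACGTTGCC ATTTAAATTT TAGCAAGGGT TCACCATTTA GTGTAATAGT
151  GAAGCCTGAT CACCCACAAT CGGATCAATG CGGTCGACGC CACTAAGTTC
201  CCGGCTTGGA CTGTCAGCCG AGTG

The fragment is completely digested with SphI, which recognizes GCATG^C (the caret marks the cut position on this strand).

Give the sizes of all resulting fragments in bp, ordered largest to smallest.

124, 100 bp

The SphI site (GCATGC) starts at position 96.
SphI cuts after base 5 of each site (before the last base), so after position 100.
Linear molecule, 1 cut → 2 fragments:
  1–100 → 100 bp
  101–224 → 124 bp
Sorted largest to smallest: 124, 100 bp.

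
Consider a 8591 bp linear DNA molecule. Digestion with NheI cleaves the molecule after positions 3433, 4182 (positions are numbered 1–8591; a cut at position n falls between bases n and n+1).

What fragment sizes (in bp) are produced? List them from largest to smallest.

Linear molecule, 2 cuts → 3 fragments:
  3433 − 0 = 3433 bp
  4182 − 3433 = 749 bp
  8591 − 4182 = 4409 bp
Sorted largest to smallest: 4409, 3433, 749 bp.

4409, 3433, 749 bp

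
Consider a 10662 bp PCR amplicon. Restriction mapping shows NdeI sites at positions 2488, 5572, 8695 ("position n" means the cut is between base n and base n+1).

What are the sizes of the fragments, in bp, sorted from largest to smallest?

Linear molecule, 3 cuts → 4 fragments:
  2488 − 0 = 2488 bp
  5572 − 2488 = 3084 bp
  8695 − 5572 = 3123 bp
  10662 − 8695 = 1967 bp
Sorted largest to smallest: 3123, 3084, 2488, 1967 bp.

3123, 3084, 2488, 1967 bp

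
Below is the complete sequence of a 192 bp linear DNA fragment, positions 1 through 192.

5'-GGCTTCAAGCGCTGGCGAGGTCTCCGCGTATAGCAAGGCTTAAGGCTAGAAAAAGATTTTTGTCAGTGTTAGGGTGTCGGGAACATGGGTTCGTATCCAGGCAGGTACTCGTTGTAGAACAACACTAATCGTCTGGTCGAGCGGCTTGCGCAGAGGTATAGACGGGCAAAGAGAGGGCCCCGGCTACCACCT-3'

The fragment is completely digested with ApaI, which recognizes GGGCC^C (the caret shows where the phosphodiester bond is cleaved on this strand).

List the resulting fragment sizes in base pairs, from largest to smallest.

179, 13 bp

The ApaI site (GGGCCC) starts at position 175.
ApaI cuts after base 5 of each site (before the last base), so after position 179.
Linear molecule, 1 cut → 2 fragments:
  1–179 → 179 bp
  180–192 → 13 bp
Sorted largest to smallest: 179, 13 bp.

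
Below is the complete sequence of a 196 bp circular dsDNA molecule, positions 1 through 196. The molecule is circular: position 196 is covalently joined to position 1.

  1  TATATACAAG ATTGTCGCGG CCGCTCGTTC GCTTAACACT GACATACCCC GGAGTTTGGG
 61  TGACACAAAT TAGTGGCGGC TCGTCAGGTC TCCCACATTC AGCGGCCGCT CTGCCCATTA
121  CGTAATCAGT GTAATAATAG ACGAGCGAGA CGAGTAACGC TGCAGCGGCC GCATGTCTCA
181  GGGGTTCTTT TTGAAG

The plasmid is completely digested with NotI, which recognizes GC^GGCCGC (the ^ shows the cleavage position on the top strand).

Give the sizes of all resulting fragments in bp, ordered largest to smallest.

85, 63, 48 bp

NotI sites (GCGGCCGC) start at positions 17, 102, 165.
NotI cuts after base 2 of each site, so after positions 18, 103, 166.
Circular molecule, 3 cuts → 3 fragments:
  19–103 → 85 bp
  104–166 → 63 bp
  167–196 then 1–18 → 30 + 18 = 48 bp
Sorted largest to smallest: 85, 63, 48 bp.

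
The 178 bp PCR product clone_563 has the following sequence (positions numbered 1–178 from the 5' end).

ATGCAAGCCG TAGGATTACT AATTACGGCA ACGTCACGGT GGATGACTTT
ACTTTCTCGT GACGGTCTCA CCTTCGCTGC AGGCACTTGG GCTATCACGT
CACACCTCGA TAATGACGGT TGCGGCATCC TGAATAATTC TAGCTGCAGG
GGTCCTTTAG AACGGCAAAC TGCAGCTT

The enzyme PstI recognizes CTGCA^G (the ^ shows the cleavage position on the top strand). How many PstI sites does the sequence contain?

3

CTGCAG occurs starting at positions 77, 144, 170.
PstI cuts at 3 sites.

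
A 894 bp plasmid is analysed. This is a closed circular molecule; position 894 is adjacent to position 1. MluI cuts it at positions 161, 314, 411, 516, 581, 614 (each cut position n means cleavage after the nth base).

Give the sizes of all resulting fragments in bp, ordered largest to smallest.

441, 153, 105, 97, 65, 33 bp

Circular molecule, 6 cuts → 6 fragments:
  314 − 161 = 153 bp
  411 − 314 = 97 bp
  516 − 411 = 105 bp
  581 − 516 = 65 bp
  614 − 581 = 33 bp
  wrap: 894 − 614 + 161 = 441 bp
Sorted largest to smallest: 441, 153, 105, 97, 65, 33 bp.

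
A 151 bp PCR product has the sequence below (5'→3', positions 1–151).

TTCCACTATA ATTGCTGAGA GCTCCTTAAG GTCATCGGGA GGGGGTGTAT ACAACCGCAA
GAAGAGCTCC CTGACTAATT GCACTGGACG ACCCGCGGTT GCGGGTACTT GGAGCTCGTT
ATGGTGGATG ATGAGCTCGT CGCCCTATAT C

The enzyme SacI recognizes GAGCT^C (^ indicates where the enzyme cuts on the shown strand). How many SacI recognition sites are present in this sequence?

GAGCTC occurs starting at positions 19, 64, 112, 133.
SacI cuts at 4 sites.

4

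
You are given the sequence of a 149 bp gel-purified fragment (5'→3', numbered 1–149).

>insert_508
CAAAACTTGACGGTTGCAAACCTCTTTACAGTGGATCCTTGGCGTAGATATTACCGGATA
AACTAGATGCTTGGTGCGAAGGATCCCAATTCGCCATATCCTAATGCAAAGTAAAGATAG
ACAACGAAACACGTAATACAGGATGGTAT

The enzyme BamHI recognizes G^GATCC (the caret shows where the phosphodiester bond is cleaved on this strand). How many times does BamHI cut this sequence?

2

GGATCC occurs starting at positions 33, 81.
BamHI cuts at 2 sites.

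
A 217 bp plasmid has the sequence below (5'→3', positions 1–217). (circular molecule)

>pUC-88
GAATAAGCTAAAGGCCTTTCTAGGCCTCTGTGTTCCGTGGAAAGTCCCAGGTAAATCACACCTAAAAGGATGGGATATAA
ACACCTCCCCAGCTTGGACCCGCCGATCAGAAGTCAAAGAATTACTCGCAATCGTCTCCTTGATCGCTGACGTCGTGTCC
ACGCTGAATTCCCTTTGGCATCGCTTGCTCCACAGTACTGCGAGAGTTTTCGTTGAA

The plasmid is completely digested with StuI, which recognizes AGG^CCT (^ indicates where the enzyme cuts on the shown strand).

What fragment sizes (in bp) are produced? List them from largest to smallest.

207, 10 bp

StuI sites (AGGCCT) start at positions 12, 22.
StuI cuts after base 3 of each site, so after positions 14, 24.
Circular molecule, 2 cuts → 2 fragments:
  15–24 → 10 bp
  25–217 then 1–14 → 193 + 14 = 207 bp
Sorted largest to smallest: 207, 10 bp.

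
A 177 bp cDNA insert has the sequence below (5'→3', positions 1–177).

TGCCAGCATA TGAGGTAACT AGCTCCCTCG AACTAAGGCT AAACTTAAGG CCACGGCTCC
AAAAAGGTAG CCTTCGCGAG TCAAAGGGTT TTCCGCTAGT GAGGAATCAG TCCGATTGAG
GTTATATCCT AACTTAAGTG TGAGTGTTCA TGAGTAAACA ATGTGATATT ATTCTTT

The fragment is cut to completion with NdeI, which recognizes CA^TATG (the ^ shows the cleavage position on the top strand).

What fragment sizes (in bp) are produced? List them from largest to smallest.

169, 8 bp

The NdeI site (CATATG) starts at position 7.
NdeI cuts after base 2 of each site, so after position 8.
Linear molecule, 1 cut → 2 fragments:
  1–8 → 8 bp
  9–177 → 169 bp
Sorted largest to smallest: 169, 8 bp.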